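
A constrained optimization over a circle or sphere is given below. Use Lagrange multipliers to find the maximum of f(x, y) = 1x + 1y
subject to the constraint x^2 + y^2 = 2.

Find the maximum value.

Set up Lagrange conditions: grad f = lambda * grad g
  1 = 2*lambda*x
  1 = 2*lambda*y
From these: x/y = 1/1, so x = 1t, y = 1t for some t.
Substitute into constraint: (1t)^2 + (1t)^2 = 2
  t^2 * 2 = 2
  t = sqrt(2/2)
Maximum = 1*x + 1*y = (1^2 + 1^2)*t = 2 * sqrt(2/2) = 2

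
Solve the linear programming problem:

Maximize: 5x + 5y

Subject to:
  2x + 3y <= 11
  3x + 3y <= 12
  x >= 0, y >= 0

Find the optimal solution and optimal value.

Feasible vertices: (0, 0), (0, 11/3), (1, 3), (4, 0)
Objective 5x + 5y at each:
  (0, 0): 0
  (0, 11/3): 55/3
  (1, 3): 20
  (4, 0): 20
Maximum is 20 at (1, 3).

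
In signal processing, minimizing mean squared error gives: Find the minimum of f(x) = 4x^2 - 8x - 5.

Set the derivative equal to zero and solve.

f(x) = 4x^2 - 8x - 5
f'(x) = 8x + (-8) = 0
x = 8/8 = 1
f(1) = -9
Since f''(x) = 8 > 0, this is a minimum.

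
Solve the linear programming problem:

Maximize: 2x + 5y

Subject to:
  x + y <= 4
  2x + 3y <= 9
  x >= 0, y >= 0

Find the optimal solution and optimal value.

Feasible vertices: (0, 0), (0, 3), (3, 1), (4, 0)
Objective 2x + 5y at each:
  (0, 0): 0
  (0, 3): 15
  (3, 1): 11
  (4, 0): 8
Maximum is 15 at (0, 3).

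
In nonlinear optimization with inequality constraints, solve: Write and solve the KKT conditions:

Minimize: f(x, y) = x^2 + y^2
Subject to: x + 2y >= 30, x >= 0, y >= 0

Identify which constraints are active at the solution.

KKT conditions for min x^2 + y^2 s.t. 1x + 2y >= 30, x >= 0, y >= 0:
Stationarity: 2x = mu*1 + mu_x, 2y = mu*2 + mu_y, with mu, mu_x, mu_y >= 0
Complementary slackness: mu*(x + 2y - 30) = 0, mu_x*x = 0, mu_y*y = 0
(0, 0) is infeasible (1*0 + 2*0 < 30), so if mu = 0 stationarity would force x = mu_x/2 >= 0, y = mu_y/2 >= 0 with mu_x*x = mu_y*y = 0, i.e. x = y = 0: contradiction. Hence mu > 0 and x + 2y = 30 is active.
Try x > 0, y > 0 (so mu_x = mu_y = 0): x = 1*mu/2, y = 2*mu/2
Substitute: 1*(1*mu/2) + 2*(2*mu/2) = 30
  mu*5/2 = 30 => mu = 12
x* = 6 > 0, y* = 12 > 0, consistent with mu_x = mu_y = 0.
f is convex and the constraints are linear, so this KKT point is the global minimum.
f* = 180
Active constraints: x + 2y >= 30 (holds with equality, mu = 12 > 0); x >= 0 and y >= 0 are inactive (mu_x = mu_y = 0).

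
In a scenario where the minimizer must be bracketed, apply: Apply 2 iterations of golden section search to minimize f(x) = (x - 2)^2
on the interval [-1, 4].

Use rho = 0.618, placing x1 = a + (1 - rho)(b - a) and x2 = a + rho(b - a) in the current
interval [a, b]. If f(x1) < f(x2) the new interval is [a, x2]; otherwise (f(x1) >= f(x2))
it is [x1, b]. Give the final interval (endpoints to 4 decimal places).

Golden section search for min of f(x) = (x - 2)^2 on [-1, 4].
Each step: x1 = a + (1 - rho)(b - a), x2 = a + rho(b - a); if f(x1) < f(x2) keep [a, x2], otherwise keep [x1, b].
Step 1: [-1.0000, 4.0000], x1=0.9100 (f=1.1881), x2=2.0900 (f=0.0081); f(x1) > f(x2) => keep [0.9100, 4.0000]
Step 2: [0.9100, 4.0000], x1=2.0904 (f=0.0082), x2=2.8196 (f=0.6718); f(x1) < f(x2) => keep [0.9100, 2.8196]
Final interval: [0.9100, 2.8196]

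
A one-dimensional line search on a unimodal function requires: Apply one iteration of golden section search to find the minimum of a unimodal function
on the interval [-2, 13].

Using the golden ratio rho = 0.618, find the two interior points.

Golden section search on [-2, 13].
Golden ratio rho = 0.618 (approx).
Interior points:
  x_1 = -2 + (1-0.618)*15 = 3.7300
  x_2 = -2 + 0.618*15 = 7.2700
Compare f(x_1) and f(x_2) to determine which subinterval to keep.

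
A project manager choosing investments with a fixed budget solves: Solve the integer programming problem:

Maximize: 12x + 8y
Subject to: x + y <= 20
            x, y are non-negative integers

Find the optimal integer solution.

Objective: 12x + 8y, constraint: x + y <= 20
Coefficient of x is 12 >= coefficient of y is 8, so allocate the entire budget to x.
Optimal: x = 20, y = 0, value = 240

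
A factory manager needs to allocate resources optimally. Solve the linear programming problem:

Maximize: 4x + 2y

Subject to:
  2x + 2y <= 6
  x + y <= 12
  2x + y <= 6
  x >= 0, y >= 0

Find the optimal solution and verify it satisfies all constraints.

Feasible vertices: (0, 0), (0, 3), (3, 0)
Objective 4x + 2y at each vertex:
  (0, 0): 0
  (0, 3): 6
  (3, 0): 12
Maximum is 12 at (3, 0).
Verify constraints at (x, y) = (3, 0):
  2*3 + 2*0 = 6 <= 6 (active)
  1*3 + 1*0 = 3 <= 12
  2*3 + 1*0 = 6 <= 6 (active)
  x = 3 >= 0, y = 0 >= 0. All constraints satisfied.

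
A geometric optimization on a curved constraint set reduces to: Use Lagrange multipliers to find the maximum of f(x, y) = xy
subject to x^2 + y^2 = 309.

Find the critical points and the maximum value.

Lagrange conditions: y = 2*lambda*x and x = 2*lambda*y
If x = 0 then y = 0, violating the constraint, so x, y != 0.
Dividing: y/x = x/y => x^2 = y^2 => y = x or y = -x
Constraint: 2x^2 = 309 => x^2 = 309/2 => x = +/-sqrt(309/2)
Critical points: (sqrt(309/2), sqrt(309/2)), (-sqrt(309/2), -sqrt(309/2)), (sqrt(309/2), -sqrt(309/2)), (-sqrt(309/2), sqrt(309/2))
  y = x:  xy = x^2 = 309/2  at (sqrt(309/2), sqrt(309/2)) and (-sqrt(309/2), -sqrt(309/2))
  y = -x: xy = -x^2 = -309/2 at (sqrt(309/2), -sqrt(309/2)) and (-sqrt(309/2), sqrt(309/2))
Maximum xy = 309/2 at (sqrt(309/2), sqrt(309/2)) and (-sqrt(309/2), -sqrt(309/2))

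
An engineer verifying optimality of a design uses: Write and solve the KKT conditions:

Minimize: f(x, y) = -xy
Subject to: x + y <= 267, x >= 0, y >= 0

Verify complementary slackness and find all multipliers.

Problem: min -xy s.t. x + y <= 267 (multiplier lambda), x >= 0 (mu_x), y >= 0 (mu_y)
KKT stationarity: -y + lambda - mu_x = 0, -x + lambda - mu_y = 0, with lambda, mu_x, mu_y >= 0
Complementary slackness: lambda*(x + y - 267) = 0, mu_x*x = 0, mu_y*y = 0
If lambda = 0: y = -mu_x <= 0 and x = -mu_y <= 0 force x = y = 0 with f = 0; but x = y = 267/2 is feasible with f = -71289/4 < 0, so this is not the minimum. Hence lambda > 0 and x + y = 267.
Try x > 0, y > 0 (so mu_x = mu_y = 0): y = lambda, x = lambda => x = y = lambda
x + y = 267 => 2*lambda = 267 => lambda = 267/2
x* = y* = 267/2 > 0, consistent with mu_x = mu_y = 0.
(Any feasible point with x = 0 or y = 0 has f = 0 > -71289/4, so the minimum is not on those boundaries.)
min(-xy) = -71289/4 (i.e. max xy = 71289/4)
Multipliers: lambda = 267/2, mu_x = 0, mu_y = 0
Complementary slackness: lambda*(x + y - 267) = 267/2*(267/2 + 267/2 - 267) = 0, mu_x*x = 0*267/2 = 0, mu_y*y = 0*267/2 = 0. Satisfied.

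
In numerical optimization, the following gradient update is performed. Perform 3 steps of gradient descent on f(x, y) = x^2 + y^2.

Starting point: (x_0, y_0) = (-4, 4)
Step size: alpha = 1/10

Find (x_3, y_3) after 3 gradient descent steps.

f(x,y) = x^2 + y^2
grad_x = 2x + 0y, grad_y = 2y + 0x
Step 1: grad = (-8, 8), (-16/5, 16/5)
Step 2: grad = (-32/5, 32/5), (-64/25, 64/25)
Step 3: grad = (-128/25, 128/25), (-256/125, 256/125)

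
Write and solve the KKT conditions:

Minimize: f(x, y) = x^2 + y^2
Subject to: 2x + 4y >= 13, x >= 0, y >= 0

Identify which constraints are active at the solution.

KKT conditions for min x^2 + y^2 s.t. 2x + 4y >= 13, x >= 0, y >= 0:
Stationarity: 2x = mu*2 + mu_x, 2y = mu*4 + mu_y, with mu, mu_x, mu_y >= 0
Complementary slackness: mu*(2x + 4y - 13) = 0, mu_x*x = 0, mu_y*y = 0
(0, 0) is infeasible (2*0 + 4*0 < 13), so if mu = 0 stationarity would force x = mu_x/2 >= 0, y = mu_y/2 >= 0 with mu_x*x = mu_y*y = 0, i.e. x = y = 0: contradiction. Hence mu > 0 and 2x + 4y = 13 is active.
Try x > 0, y > 0 (so mu_x = mu_y = 0): x = 2*mu/2, y = 4*mu/2
Substitute: 2*(2*mu/2) + 4*(4*mu/2) = 13
  mu*20/2 = 13 => mu = 13/10
x* = 13/10 > 0, y* = 13/5 > 0, consistent with mu_x = mu_y = 0.
f is convex and the constraints are linear, so this KKT point is the global minimum.
f* = 169/20
Active constraints: 2x + 4y >= 13 (holds with equality, mu = 13/10 > 0); x >= 0 and y >= 0 are inactive (mu_x = mu_y = 0).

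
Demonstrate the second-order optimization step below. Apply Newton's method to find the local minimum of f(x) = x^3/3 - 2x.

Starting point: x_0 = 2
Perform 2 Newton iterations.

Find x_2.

f(x) = x^3/3 - 2x
f'(x) = x^2 - 2, f''(x) = 2x
Newton update: x_{n+1} = x_n - (x_n^2 - 2)/(2*x_n)
Step 1: x_0 = 2, f'=2, f''=4, x_1 = 3/2
Step 2: x_1 = 3/2, f'=1/4, f''=3, x_2 = 17/12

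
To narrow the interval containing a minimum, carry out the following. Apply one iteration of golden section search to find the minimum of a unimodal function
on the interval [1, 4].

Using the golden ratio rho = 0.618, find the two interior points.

Golden section search on [1, 4].
Golden ratio rho = 0.618 (approx).
Interior points:
  x_1 = 1 + (1-0.618)*3 = 2.1460
  x_2 = 1 + 0.618*3 = 2.8540
Compare f(x_1) and f(x_2) to determine which subinterval to keep.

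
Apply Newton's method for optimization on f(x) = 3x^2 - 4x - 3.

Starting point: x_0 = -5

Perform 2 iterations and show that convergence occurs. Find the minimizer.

f(x) = 3x^2 - 4x - 3, f'(x) = 6x + (-4), f''(x) = 6
Step 1: f'(-5) = -34, x_1 = -5 - -34/6 = 2/3
Step 2: f'(2/3) = 0, x_2 = 2/3 (converged)
Newton's method converges in 1 step for quadratics.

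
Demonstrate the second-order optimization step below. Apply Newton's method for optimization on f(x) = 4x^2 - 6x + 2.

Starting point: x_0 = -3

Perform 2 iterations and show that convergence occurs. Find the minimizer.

f(x) = 4x^2 - 6x + 2, f'(x) = 8x + (-6), f''(x) = 8
Step 1: f'(-3) = -30, x_1 = -3 - -30/8 = 3/4
Step 2: f'(3/4) = 0, x_2 = 3/4 (converged)
Newton's method converges in 1 step for quadratics.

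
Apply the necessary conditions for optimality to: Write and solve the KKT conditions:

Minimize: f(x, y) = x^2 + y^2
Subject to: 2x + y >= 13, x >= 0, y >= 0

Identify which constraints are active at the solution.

KKT conditions for min x^2 + y^2 s.t. 2x + 1y >= 13, x >= 0, y >= 0:
Stationarity: 2x = mu*2 + mu_x, 2y = mu*1 + mu_y, with mu, mu_x, mu_y >= 0
Complementary slackness: mu*(2x + y - 13) = 0, mu_x*x = 0, mu_y*y = 0
(0, 0) is infeasible (2*0 + 1*0 < 13), so if mu = 0 stationarity would force x = mu_x/2 >= 0, y = mu_y/2 >= 0 with mu_x*x = mu_y*y = 0, i.e. x = y = 0: contradiction. Hence mu > 0 and 2x + y = 13 is active.
Try x > 0, y > 0 (so mu_x = mu_y = 0): x = 2*mu/2, y = 1*mu/2
Substitute: 2*(2*mu/2) + 1*(1*mu/2) = 13
  mu*5/2 = 13 => mu = 26/5
x* = 26/5 > 0, y* = 13/5 > 0, consistent with mu_x = mu_y = 0.
f is convex and the constraints are linear, so this KKT point is the global minimum.
f* = 169/5
Active constraints: 2x + y >= 13 (holds with equality, mu = 26/5 > 0); x >= 0 and y >= 0 are inactive (mu_x = mu_y = 0).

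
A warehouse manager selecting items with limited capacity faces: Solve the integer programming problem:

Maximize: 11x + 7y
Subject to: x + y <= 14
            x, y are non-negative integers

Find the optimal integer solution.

Objective: 11x + 7y, constraint: x + y <= 14
Coefficient of x is 11 >= coefficient of y is 7, so allocate the entire budget to x.
Optimal: x = 14, y = 0, value = 154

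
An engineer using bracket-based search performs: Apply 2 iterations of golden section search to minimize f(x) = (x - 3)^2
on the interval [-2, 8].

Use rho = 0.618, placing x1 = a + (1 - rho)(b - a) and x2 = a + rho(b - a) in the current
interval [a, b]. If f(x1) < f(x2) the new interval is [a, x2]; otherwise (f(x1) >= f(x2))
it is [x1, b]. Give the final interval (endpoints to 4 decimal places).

Golden section search for min of f(x) = (x - 3)^2 on [-2, 8].
Each step: x1 = a + (1 - rho)(b - a), x2 = a + rho(b - a); if f(x1) < f(x2) keep [a, x2], otherwise keep [x1, b].
Step 1: [-2.0000, 8.0000], x1=1.8200 (f=1.3924), x2=4.1800 (f=1.3924); f(x1) = f(x2) (tie, not '<') => keep [1.8200, 8.0000]
Step 2: [1.8200, 8.0000], x1=4.1808 (f=1.3942), x2=5.6392 (f=6.9656); f(x1) < f(x2) => keep [1.8200, 5.6392]
Final interval: [1.8200, 5.6392]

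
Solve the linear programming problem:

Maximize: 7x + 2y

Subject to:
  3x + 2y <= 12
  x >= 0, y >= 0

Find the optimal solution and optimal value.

The feasible region has vertices at [(0, 0), (4, 0), (0, 6)].
Checking objective 7x + 2y at each vertex:
  (0, 0): 7*0 + 2*0 = 0
  (4, 0): 7*4 + 2*0 = 28
  (0, 6): 7*0 + 2*6 = 12
Maximum is 28 at (4, 0).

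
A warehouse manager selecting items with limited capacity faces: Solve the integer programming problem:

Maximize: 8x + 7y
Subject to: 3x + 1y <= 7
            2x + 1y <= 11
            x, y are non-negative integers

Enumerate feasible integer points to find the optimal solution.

Constraint 1: 3x + 1y <= 7
Constraint 2: 2x + 1y <= 11
Feasible x range (need y >= 0): 0 <= x <= min(7/3, 11/2) => x in {0, ..., 2}.
Enumerate feasible integer points row by row (the coefficient of y is 7 > 0, so for each x the largest feasible y gives the best value):
  x = 0: y <= min((7 - 3*0)/1, (11 - 2*0)/1) => y in {0, ..., 7}; best 8*0 + 7*7 = 49
  x = 1: y <= min((7 - 3*1)/1, (11 - 2*1)/1) => y in {0, ..., 4}; best 8*1 + 7*4 = 36
  x = 2: y <= min((7 - 3*2)/1, (11 - 2*2)/1) => y in {0, ..., 1}; best 8*2 + 7*1 = 23
The maximum 8x + 7y = 49 is achieved at x = 0, y = 7.
Check: 3*0 + 1*7 = 7 <= 7 and 2*0 + 1*7 = 7 <= 11.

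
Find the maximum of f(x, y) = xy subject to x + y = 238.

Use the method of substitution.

Substitute y = 238 - x into f(x,y) = xy:
g(x) = x(238 - x) = 238x - x^2
g'(x) = 238 - 2x = 0  =>  x = 119
y = 238 - 119 = 119
Maximum value = 119 * 119 = 14161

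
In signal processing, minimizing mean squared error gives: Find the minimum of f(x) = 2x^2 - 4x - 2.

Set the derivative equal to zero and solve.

f(x) = 2x^2 - 4x - 2
f'(x) = 4x + (-4) = 0
x = 4/4 = 1
f(1) = -4
Since f''(x) = 4 > 0, this is a minimum.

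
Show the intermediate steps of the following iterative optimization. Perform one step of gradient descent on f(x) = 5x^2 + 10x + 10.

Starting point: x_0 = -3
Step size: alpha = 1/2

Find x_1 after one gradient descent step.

f(x) = 5x^2 + 10x + 10
f'(x) = 10x + 10
f'(-3) = 10*-3 + (10) = -20
x_1 = x_0 - alpha * f'(x_0) = -3 - 1/2 * -20 = 7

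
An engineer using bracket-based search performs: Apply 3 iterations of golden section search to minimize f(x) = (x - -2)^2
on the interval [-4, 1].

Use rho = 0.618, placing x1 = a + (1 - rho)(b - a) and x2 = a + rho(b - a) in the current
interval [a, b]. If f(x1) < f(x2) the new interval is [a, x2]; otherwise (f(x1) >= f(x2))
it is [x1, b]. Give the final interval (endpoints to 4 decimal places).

Golden section search for min of f(x) = (x - -2)^2 on [-4, 1].
Each step: x1 = a + (1 - rho)(b - a), x2 = a + rho(b - a); if f(x1) < f(x2) keep [a, x2], otherwise keep [x1, b].
Step 1: [-4.0000, 1.0000], x1=-2.0900 (f=0.0081), x2=-0.9100 (f=1.1881); f(x1) < f(x2) => keep [-4.0000, -0.9100]
Step 2: [-4.0000, -0.9100], x1=-2.8196 (f=0.6718), x2=-2.0904 (f=0.0082); f(x1) > f(x2) => keep [-2.8196, -0.9100]
Step 3: [-2.8196, -0.9100], x1=-2.0901 (f=0.0081), x2=-1.6395 (f=0.1300); f(x1) < f(x2) => keep [-2.8196, -1.6395]
Final interval: [-2.8196, -1.6395]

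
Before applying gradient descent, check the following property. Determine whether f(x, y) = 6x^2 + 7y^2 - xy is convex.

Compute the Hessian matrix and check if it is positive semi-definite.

f(x,y) = 6x^2 + 7y^2 - xy
Hessian H = [[12, -1], [-1, 14]]
trace(H) = 26, det(H) = 167
Eigenvalues: (26 +/- sqrt(8)) / 2 = 14.41, 11.59
Since both eigenvalues > 0, f is convex.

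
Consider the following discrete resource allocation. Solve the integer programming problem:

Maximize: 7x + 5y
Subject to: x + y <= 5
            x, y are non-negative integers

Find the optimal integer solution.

Objective: 7x + 5y, constraint: x + y <= 5
Coefficient of x is 7 >= coefficient of y is 5, so allocate the entire budget to x.
Optimal: x = 5, y = 0, value = 35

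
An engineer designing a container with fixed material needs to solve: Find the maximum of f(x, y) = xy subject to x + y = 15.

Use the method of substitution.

Substitute y = 15 - x into f(x,y) = xy:
g(x) = x(15 - x) = 15x - x^2
g'(x) = 15 - 2x = 0  =>  x = 15/2
y = 15 - 15/2 = 15/2
Maximum value = (15/2) * (15/2) = 225/4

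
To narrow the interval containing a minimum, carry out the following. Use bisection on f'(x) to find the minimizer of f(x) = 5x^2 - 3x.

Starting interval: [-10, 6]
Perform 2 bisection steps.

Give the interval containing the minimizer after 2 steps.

Finding critical point of f(x) = 5x^2 - 3x using bisection on f'(x) = 10x + -3.
f'(x) = 0 when x = 3/10.
Starting interval: [-10, 6]
Step 1: mid = -2, f'(mid) = -23, new interval = [-2, 6]
Step 2: mid = 2, f'(mid) = 17, new interval = [-2, 2]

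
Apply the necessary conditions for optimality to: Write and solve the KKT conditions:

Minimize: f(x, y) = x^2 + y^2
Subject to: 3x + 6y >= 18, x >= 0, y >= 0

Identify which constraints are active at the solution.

KKT conditions for min x^2 + y^2 s.t. 3x + 6y >= 18, x >= 0, y >= 0:
Stationarity: 2x = mu*3 + mu_x, 2y = mu*6 + mu_y, with mu, mu_x, mu_y >= 0
Complementary slackness: mu*(3x + 6y - 18) = 0, mu_x*x = 0, mu_y*y = 0
(0, 0) is infeasible (3*0 + 6*0 < 18), so if mu = 0 stationarity would force x = mu_x/2 >= 0, y = mu_y/2 >= 0 with mu_x*x = mu_y*y = 0, i.e. x = y = 0: contradiction. Hence mu > 0 and 3x + 6y = 18 is active.
Try x > 0, y > 0 (so mu_x = mu_y = 0): x = 3*mu/2, y = 6*mu/2
Substitute: 3*(3*mu/2) + 6*(6*mu/2) = 18
  mu*45/2 = 18 => mu = 4/5
x* = 6/5 > 0, y* = 12/5 > 0, consistent with mu_x = mu_y = 0.
f is convex and the constraints are linear, so this KKT point is the global minimum.
f* = 36/5
Active constraints: 3x + 6y >= 18 (holds with equality, mu = 4/5 > 0); x >= 0 and y >= 0 are inactive (mu_x = mu_y = 0).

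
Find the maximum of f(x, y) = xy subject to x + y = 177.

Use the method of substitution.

Substitute y = 177 - x into f(x,y) = xy:
g(x) = x(177 - x) = 177x - x^2
g'(x) = 177 - 2x = 0  =>  x = 177/2
y = 177 - 177/2 = 177/2
Maximum value = (177/2) * (177/2) = 31329/4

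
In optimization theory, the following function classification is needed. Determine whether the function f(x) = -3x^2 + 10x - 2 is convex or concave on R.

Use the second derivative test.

f(x) = -3x^2 + 10x - 2
f'(x) = -6x + 10
f''(x) = -6
Since f''(x) = -6 < 0 for all x, f is concave on R.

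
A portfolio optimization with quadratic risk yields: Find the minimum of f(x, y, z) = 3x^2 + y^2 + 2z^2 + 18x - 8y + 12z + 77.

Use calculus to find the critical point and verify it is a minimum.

f(x,y,z) = 3x^2 + y^2 + 2z^2 + 18x - 8y + 12z + 77
df/dx = 6x + (18) = 0 => x = -3
df/dy = 2y + (-8) = 0 => y = 4
df/dz = 4z + (12) = 0 => z = -3
f(-3,4,-3) = 3*(-3)^2 + 1*(4)^2 + 2*(-3)^2 + 18*(-3) + -8*(4) + 12*(-3) + 77 = 16
Hessian is diagonal with entries 6, 2, 4 > 0, confirmed minimum.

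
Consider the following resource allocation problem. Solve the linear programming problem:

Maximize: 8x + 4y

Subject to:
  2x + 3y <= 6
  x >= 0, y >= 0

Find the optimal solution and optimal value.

The feasible region has vertices at [(0, 0), (3, 0), (0, 2)].
Checking objective 8x + 4y at each vertex:
  (0, 0): 8*0 + 4*0 = 0
  (3, 0): 8*3 + 4*0 = 24
  (0, 2): 8*0 + 4*2 = 8
Maximum is 24 at (3, 0).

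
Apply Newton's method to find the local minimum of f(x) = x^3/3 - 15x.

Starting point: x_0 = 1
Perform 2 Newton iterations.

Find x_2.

f(x) = x^3/3 - 15x
f'(x) = x^2 - 15, f''(x) = 2x
Newton update: x_{n+1} = x_n - (x_n^2 - 15)/(2*x_n)
Step 1: x_0 = 1, f'=-14, f''=2, x_1 = 8
Step 2: x_1 = 8, f'=49, f''=16, x_2 = 79/16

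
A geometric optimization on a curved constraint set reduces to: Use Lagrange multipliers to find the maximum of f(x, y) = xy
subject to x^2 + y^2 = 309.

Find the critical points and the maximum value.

Lagrange conditions: y = 2*lambda*x and x = 2*lambda*y
If x = 0 then y = 0, violating the constraint, so x, y != 0.
Dividing: y/x = x/y => x^2 = y^2 => y = x or y = -x
Constraint: 2x^2 = 309 => x^2 = 309/2 => x = +/-sqrt(309/2)
Critical points: (sqrt(309/2), sqrt(309/2)), (-sqrt(309/2), -sqrt(309/2)), (sqrt(309/2), -sqrt(309/2)), (-sqrt(309/2), sqrt(309/2))
  y = x:  xy = x^2 = 309/2  at (sqrt(309/2), sqrt(309/2)) and (-sqrt(309/2), -sqrt(309/2))
  y = -x: xy = -x^2 = -309/2 at (sqrt(309/2), -sqrt(309/2)) and (-sqrt(309/2), sqrt(309/2))
Maximum xy = 309/2 at (sqrt(309/2), sqrt(309/2)) and (-sqrt(309/2), -sqrt(309/2))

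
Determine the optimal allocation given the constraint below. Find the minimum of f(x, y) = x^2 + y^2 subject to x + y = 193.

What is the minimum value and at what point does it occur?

Substitute y = 193 - x into f(x,y) = x^2 + y^2:
g(x) = x^2 + (193 - x)^2 = 2x^2 - 386x + 37249
g'(x) = 4x - 386 = 0  =>  x = 193/2
y = 193 - 193/2 = 193/2
Minimum value = (193/2)^2 + (193/2)^2 = 37249/2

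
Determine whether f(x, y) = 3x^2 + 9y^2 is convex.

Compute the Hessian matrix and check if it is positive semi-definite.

f(x,y) = 3x^2 + 9y^2
Hessian H = [[6, 0], [0, 18]]
trace(H) = 24, det(H) = 108
Eigenvalues: (24 +/- sqrt(144)) / 2 = 18, 6
Since both eigenvalues > 0, f is convex.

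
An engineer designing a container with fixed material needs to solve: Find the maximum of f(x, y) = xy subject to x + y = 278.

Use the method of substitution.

Substitute y = 278 - x into f(x,y) = xy:
g(x) = x(278 - x) = 278x - x^2
g'(x) = 278 - 2x = 0  =>  x = 139
y = 278 - 139 = 139
Maximum value = 139 * 139 = 19321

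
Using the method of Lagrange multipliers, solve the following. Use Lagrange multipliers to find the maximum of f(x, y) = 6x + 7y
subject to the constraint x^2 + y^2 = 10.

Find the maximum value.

Set up Lagrange conditions: grad f = lambda * grad g
  6 = 2*lambda*x
  7 = 2*lambda*y
From these: x/y = 6/7, so x = 6t, y = 7t for some t.
Substitute into constraint: (6t)^2 + (7t)^2 = 10
  t^2 * 85 = 10
  t = sqrt(10/85)
Maximum = 6*x + 7*y = (6^2 + 7^2)*t = 85 * sqrt(10/85) = sqrt(850)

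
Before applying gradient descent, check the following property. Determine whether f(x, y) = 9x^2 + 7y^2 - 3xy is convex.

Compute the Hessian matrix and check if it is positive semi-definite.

f(x,y) = 9x^2 + 7y^2 - 3xy
Hessian H = [[18, -3], [-3, 14]]
trace(H) = 32, det(H) = 243
Eigenvalues: (32 +/- sqrt(52)) / 2 = 19.61, 12.39
Since both eigenvalues > 0, f is convex.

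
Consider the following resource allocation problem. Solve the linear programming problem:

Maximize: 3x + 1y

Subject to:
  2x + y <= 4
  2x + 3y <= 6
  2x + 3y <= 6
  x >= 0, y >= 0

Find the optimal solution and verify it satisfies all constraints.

Feasible vertices: (0, 0), (0, 2), (3/2, 1), (2, 0)
Objective 3x + 1y at each vertex:
  (0, 0): 0
  (0, 2): 2
  (3/2, 1): 11/2
  (2, 0): 6
Maximum is 6 at (2, 0).
Verify constraints at (x, y) = (2, 0):
  2*2 + 1*0 = 4 <= 4 (active)
  2*2 + 3*0 = 4 <= 6
  2*2 + 3*0 = 4 <= 6
  x = 2 >= 0, y = 0 >= 0. All constraints satisfied.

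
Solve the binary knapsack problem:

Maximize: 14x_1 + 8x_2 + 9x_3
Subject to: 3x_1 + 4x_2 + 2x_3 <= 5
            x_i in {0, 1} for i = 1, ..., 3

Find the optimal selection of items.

Items: item 1 (v=14, w=3), item 2 (v=8, w=4), item 3 (v=9, w=2)
Capacity: 5
Checking all 8 subsets (w = total weight, v = total value):
  {}: w = 0, v = 0
  {1}: w = 3, v = 14
  {2}: w = 4, v = 8
  {3}: w = 2, v = 9
  {1, 2}: w = 7 > 5, infeasible
  {1, 3}: w = 5, v = 23
  {2, 3}: w = 6 > 5, infeasible
  {1, 2, 3}: w = 9 > 5, infeasible
Best feasible subset: items [1, 3]
Total weight: 5 <= 5, total value: 23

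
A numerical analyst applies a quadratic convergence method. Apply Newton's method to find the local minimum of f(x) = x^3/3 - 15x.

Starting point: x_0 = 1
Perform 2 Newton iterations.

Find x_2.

f(x) = x^3/3 - 15x
f'(x) = x^2 - 15, f''(x) = 2x
Newton update: x_{n+1} = x_n - (x_n^2 - 15)/(2*x_n)
Step 1: x_0 = 1, f'=-14, f''=2, x_1 = 8
Step 2: x_1 = 8, f'=49, f''=16, x_2 = 79/16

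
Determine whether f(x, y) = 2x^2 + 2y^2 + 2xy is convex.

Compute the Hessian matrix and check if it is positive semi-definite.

f(x,y) = 2x^2 + 2y^2 + 2xy
Hessian H = [[4, 2], [2, 4]]
trace(H) = 8, det(H) = 12
Eigenvalues: (8 +/- sqrt(16)) / 2 = 6, 2
Since both eigenvalues > 0, f is convex.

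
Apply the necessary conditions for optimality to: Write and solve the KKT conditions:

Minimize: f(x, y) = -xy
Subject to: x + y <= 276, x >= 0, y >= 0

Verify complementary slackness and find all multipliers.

Problem: min -xy s.t. x + y <= 276 (multiplier lambda), x >= 0 (mu_x), y >= 0 (mu_y)
KKT stationarity: -y + lambda - mu_x = 0, -x + lambda - mu_y = 0, with lambda, mu_x, mu_y >= 0
Complementary slackness: lambda*(x + y - 276) = 0, mu_x*x = 0, mu_y*y = 0
If lambda = 0: y = -mu_x <= 0 and x = -mu_y <= 0 force x = y = 0 with f = 0; but x = y = 138 is feasible with f = -19044 < 0, so this is not the minimum. Hence lambda > 0 and x + y = 276.
Try x > 0, y > 0 (so mu_x = mu_y = 0): y = lambda, x = lambda => x = y = lambda
x + y = 276 => 2*lambda = 276 => lambda = 138
x* = y* = 138 > 0, consistent with mu_x = mu_y = 0.
(Any feasible point with x = 0 or y = 0 has f = 0 > -19044, so the minimum is not on those boundaries.)
min(-xy) = -19044 (i.e. max xy = 19044)
Multipliers: lambda = 138, mu_x = 0, mu_y = 0
Complementary slackness: lambda*(x + y - 276) = 138*(138 + 138 - 276) = 0, mu_x*x = 0*138 = 0, mu_y*y = 0*138 = 0. Satisfied.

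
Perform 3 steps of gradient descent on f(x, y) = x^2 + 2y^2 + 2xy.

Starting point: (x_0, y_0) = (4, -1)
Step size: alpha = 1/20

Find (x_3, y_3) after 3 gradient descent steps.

f(x,y) = x^2 + 2y^2 + 2xy
grad_x = 2x + 2y, grad_y = 4y + 2x
Step 1: grad = (6, 4), (37/10, -6/5)
Step 2: grad = (5, 13/5), (69/20, -133/100)
Step 3: grad = (106/25, 79/50), (1619/500, -1409/1000)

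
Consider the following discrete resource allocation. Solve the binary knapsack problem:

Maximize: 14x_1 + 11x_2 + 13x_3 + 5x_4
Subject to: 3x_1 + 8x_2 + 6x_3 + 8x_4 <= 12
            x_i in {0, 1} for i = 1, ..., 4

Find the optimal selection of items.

Items: item 1 (v=14, w=3), item 2 (v=11, w=8), item 3 (v=13, w=6), item 4 (v=5, w=8)
Capacity: 12
Checking all 16 subsets (w = total weight, v = total value):
  {}: w = 0, v = 0
  {1}: w = 3, v = 14
  {2}: w = 8, v = 11
  {3}: w = 6, v = 13
  {4}: w = 8, v = 5
  {1, 2}: w = 11, v = 25
  {1, 3}: w = 9, v = 27
  {1, 4}: w = 11, v = 19
  {2, 3}: w = 14 > 12, infeasible
  {2, 4}: w = 16 > 12, infeasible
  {3, 4}: w = 14 > 12, infeasible
  {1, 2, 3}: w = 17 > 12, infeasible
  {1, 2, 4}: w = 19 > 12, infeasible
  {1, 3, 4}: w = 17 > 12, infeasible
  {2, 3, 4}: w = 22 > 12, infeasible
  {1, 2, 3, 4}: w = 25 > 12, infeasible
Best feasible subset: items [1, 3]
Total weight: 9 <= 12, total value: 27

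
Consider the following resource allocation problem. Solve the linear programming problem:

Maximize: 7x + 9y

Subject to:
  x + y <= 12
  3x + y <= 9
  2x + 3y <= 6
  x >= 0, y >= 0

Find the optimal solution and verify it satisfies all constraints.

Feasible vertices: (0, 0), (0, 2), (3, 0)
Objective 7x + 9y at each vertex:
  (0, 0): 0
  (0, 2): 18
  (3, 0): 21
Maximum is 21 at (3, 0).
Verify constraints at (x, y) = (3, 0):
  1*3 + 1*0 = 3 <= 12
  3*3 + 1*0 = 9 <= 9 (active)
  2*3 + 3*0 = 6 <= 6 (active)
  x = 3 >= 0, y = 0 >= 0. All constraints satisfied.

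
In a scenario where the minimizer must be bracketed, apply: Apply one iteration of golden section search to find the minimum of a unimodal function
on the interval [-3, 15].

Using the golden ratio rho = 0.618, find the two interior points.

Golden section search on [-3, 15].
Golden ratio rho = 0.618 (approx).
Interior points:
  x_1 = -3 + (1-0.618)*18 = 3.8760
  x_2 = -3 + 0.618*18 = 8.1240
Compare f(x_1) and f(x_2) to determine which subinterval to keep.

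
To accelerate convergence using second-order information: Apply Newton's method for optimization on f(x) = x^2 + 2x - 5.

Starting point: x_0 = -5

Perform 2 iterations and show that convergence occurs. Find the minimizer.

f(x) = x^2 + 2x - 5, f'(x) = 2x + (2), f''(x) = 2
Step 1: f'(-5) = -8, x_1 = -5 - -8/2 = -1
Step 2: f'(-1) = 0, x_2 = -1 (converged)
Newton's method converges in 1 step for quadratics.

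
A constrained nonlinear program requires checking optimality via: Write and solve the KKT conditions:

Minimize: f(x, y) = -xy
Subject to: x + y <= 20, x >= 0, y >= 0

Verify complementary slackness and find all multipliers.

Problem: min -xy s.t. x + y <= 20 (multiplier lambda), x >= 0 (mu_x), y >= 0 (mu_y)
KKT stationarity: -y + lambda - mu_x = 0, -x + lambda - mu_y = 0, with lambda, mu_x, mu_y >= 0
Complementary slackness: lambda*(x + y - 20) = 0, mu_x*x = 0, mu_y*y = 0
If lambda = 0: y = -mu_x <= 0 and x = -mu_y <= 0 force x = y = 0 with f = 0; but x = y = 10 is feasible with f = -100 < 0, so this is not the minimum. Hence lambda > 0 and x + y = 20.
Try x > 0, y > 0 (so mu_x = mu_y = 0): y = lambda, x = lambda => x = y = lambda
x + y = 20 => 2*lambda = 20 => lambda = 10
x* = y* = 10 > 0, consistent with mu_x = mu_y = 0.
(Any feasible point with x = 0 or y = 0 has f = 0 > -100, so the minimum is not on those boundaries.)
min(-xy) = -100 (i.e. max xy = 100)
Multipliers: lambda = 10, mu_x = 0, mu_y = 0
Complementary slackness: lambda*(x + y - 20) = 10*(10 + 10 - 20) = 0, mu_x*x = 0*10 = 0, mu_y*y = 0*10 = 0. Satisfied.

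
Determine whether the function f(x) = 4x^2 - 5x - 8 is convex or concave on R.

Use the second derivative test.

f(x) = 4x^2 - 5x - 8
f'(x) = 8x - 5
f''(x) = 8
Since f''(x) = 8 > 0 for all x, f is convex on R.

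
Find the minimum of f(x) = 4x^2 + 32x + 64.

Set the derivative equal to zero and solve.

f(x) = 4x^2 + 32x + 64
f'(x) = 8x + (32) = 0
x = -32/8 = -4
f(-4) = 0
Since f''(x) = 8 > 0, this is a minimum.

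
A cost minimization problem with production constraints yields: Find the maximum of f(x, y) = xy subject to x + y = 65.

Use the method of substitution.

Substitute y = 65 - x into f(x,y) = xy:
g(x) = x(65 - x) = 65x - x^2
g'(x) = 65 - 2x = 0  =>  x = 65/2
y = 65 - 65/2 = 65/2
Maximum value = (65/2) * (65/2) = 4225/4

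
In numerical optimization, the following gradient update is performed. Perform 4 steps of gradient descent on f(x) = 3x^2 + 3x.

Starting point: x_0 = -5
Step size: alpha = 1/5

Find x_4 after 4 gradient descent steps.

f(x) = 3x^2 + 3x, f'(x) = 6x + (3)
Step 1: f'(-5) = -27, x_1 = -5 - 1/5 * -27 = 2/5
Step 2: f'(2/5) = 27/5, x_2 = 2/5 - 1/5 * 27/5 = -17/25
Step 3: f'(-17/25) = -27/25, x_3 = -17/25 - 1/5 * -27/25 = -58/125
Step 4: f'(-58/125) = 27/125, x_4 = -58/125 - 1/5 * 27/125 = -317/625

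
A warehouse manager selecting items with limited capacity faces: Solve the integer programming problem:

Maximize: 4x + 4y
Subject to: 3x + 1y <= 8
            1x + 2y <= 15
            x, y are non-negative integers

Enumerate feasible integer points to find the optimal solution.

Constraint 1: 3x + 1y <= 8
Constraint 2: 1x + 2y <= 15
Feasible x range (need y >= 0): 0 <= x <= min(8/3, 15/1) => x in {0, ..., 2}.
Enumerate feasible integer points row by row (the coefficient of y is 4 > 0, so for each x the largest feasible y gives the best value):
  x = 0: y <= min((8 - 3*0)/1, (15 - 1*0)/2) => y in {0, ..., 7}; best 4*0 + 4*7 = 28
  x = 1: y <= min((8 - 3*1)/1, (15 - 1*1)/2) => y in {0, ..., 5}; best 4*1 + 4*5 = 24
  x = 2: y <= min((8 - 3*2)/1, (15 - 1*2)/2) => y in {0, ..., 2}; best 4*2 + 4*2 = 16
The maximum 4x + 4y = 28 is achieved at x = 0, y = 7.
Check: 3*0 + 1*7 = 7 <= 8 and 1*0 + 2*7 = 14 <= 15.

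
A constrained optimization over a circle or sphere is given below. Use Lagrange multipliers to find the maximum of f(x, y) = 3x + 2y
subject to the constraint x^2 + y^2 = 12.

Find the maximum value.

Set up Lagrange conditions: grad f = lambda * grad g
  3 = 2*lambda*x
  2 = 2*lambda*y
From these: x/y = 3/2, so x = 3t, y = 2t for some t.
Substitute into constraint: (3t)^2 + (2t)^2 = 12
  t^2 * 13 = 12
  t = sqrt(12/13)
Maximum = 3*x + 2*y = (3^2 + 2^2)*t = 13 * sqrt(12/13) = sqrt(156)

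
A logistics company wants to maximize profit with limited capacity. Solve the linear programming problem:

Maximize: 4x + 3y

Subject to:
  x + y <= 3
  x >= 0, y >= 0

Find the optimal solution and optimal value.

The feasible region has vertices at [(0, 0), (3, 0), (0, 3)].
Checking objective 4x + 3y at each vertex:
  (0, 0): 4*0 + 3*0 = 0
  (3, 0): 4*3 + 3*0 = 12
  (0, 3): 4*0 + 3*3 = 9
Maximum is 12 at (3, 0).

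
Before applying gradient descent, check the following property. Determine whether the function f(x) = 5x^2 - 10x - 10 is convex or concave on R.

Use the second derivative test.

f(x) = 5x^2 - 10x - 10
f'(x) = 10x - 10
f''(x) = 10
Since f''(x) = 10 > 0 for all x, f is convex on R.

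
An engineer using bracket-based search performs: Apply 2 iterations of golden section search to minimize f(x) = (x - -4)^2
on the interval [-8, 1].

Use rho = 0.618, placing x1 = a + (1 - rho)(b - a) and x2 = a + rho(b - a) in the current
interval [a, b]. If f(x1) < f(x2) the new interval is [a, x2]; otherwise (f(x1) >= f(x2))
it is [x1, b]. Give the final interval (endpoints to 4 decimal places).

Golden section search for min of f(x) = (x - -4)^2 on [-8, 1].
Each step: x1 = a + (1 - rho)(b - a), x2 = a + rho(b - a); if f(x1) < f(x2) keep [a, x2], otherwise keep [x1, b].
Step 1: [-8.0000, 1.0000], x1=-4.5620 (f=0.3158), x2=-2.4380 (f=2.4398); f(x1) < f(x2) => keep [-8.0000, -2.4380]
Step 2: [-8.0000, -2.4380], x1=-5.8753 (f=3.5168), x2=-4.5627 (f=0.3166); f(x1) > f(x2) => keep [-5.8753, -2.4380]
Final interval: [-5.8753, -2.4380]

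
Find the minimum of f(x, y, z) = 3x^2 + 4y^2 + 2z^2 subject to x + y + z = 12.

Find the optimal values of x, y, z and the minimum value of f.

Using Lagrange multipliers on f = 3x^2 + 4y^2 + 2z^2 with constraint x + y + z = 12:
Conditions: 2*3*x = lambda, 2*4*y = lambda, 2*2*z = lambda
So x = lambda/6, y = lambda/8, z = lambda/4
Substituting into constraint: lambda * (13/24) = 12
lambda = 288/13
x = 48/13, y = 36/13, z = 72/13
Minimum value = 1728/13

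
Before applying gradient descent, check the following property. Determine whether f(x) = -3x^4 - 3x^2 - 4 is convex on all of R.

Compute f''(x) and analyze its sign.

f(x) = -3x^4 - 3x^2 - 4
f'(x) = -12x^3 + -6x
f''(x) = -36x^2 + -6
f''(x) = -36x^2 + -6 <= -6 < 0 for all x
Therefore, f is concave on R.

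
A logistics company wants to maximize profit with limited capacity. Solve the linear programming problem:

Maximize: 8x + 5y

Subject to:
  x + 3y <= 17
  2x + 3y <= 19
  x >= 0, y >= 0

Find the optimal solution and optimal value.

Feasible vertices: (0, 0), (0, 17/3), (2, 5), (19/2, 0)
Objective 8x + 5y at each:
  (0, 0): 0
  (0, 17/3): 85/3
  (2, 5): 41
  (19/2, 0): 76
Maximum is 76 at (19/2, 0).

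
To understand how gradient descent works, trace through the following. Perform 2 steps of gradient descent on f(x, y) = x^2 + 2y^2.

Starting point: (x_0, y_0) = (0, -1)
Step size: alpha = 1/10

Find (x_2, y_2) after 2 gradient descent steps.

f(x,y) = x^2 + 2y^2
grad_x = 2x + 0y, grad_y = 4y + 0x
Step 1: grad = (0, -4), (0, -3/5)
Step 2: grad = (0, -12/5), (0, -9/25)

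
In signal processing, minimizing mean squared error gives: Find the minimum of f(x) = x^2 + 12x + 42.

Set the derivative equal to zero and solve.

f(x) = x^2 + 12x + 42
f'(x) = 2x + (12) = 0
x = -12/2 = -6
f(-6) = 6
Since f''(x) = 2 > 0, this is a minimum.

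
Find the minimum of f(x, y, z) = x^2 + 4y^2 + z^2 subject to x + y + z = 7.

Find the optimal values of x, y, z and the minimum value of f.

Using Lagrange multipliers on f = x^2 + 4y^2 + z^2 with constraint x + y + z = 7:
Conditions: 2*1*x = lambda, 2*4*y = lambda, 2*1*z = lambda
So x = lambda/2, y = lambda/8, z = lambda/2
Substituting into constraint: lambda * (9/8) = 7
lambda = 56/9
x = 28/9, y = 7/9, z = 28/9
Minimum value = 196/9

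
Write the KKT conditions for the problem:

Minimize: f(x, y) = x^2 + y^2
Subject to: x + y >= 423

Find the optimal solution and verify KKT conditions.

KKT conditions for min x^2 + y^2 s.t. x + y >= 423:
Stationarity: 2x = mu, 2y = mu
So x = y = mu/2.
Complementary slackness: mu*(x + y - 423) = 0
Primal feasibility: x + y >= 423; dual feasibility: mu >= 0
If mu = 0 then x = y = 0, but 0 + 0 < 423 is infeasible, so the constraint is active.
Constraint active: x + y = 2*(mu/2) = 423 => mu = 423
x = y = 423/2, f = 178929/2
Verify: stationarity 2*(423/2) = 423 = mu; primal 423/2 + 423/2 = 423 >= 423; dual mu = 423 >= 0; complementary slackness 423*(423 - 423) = 0. All KKT conditions hold.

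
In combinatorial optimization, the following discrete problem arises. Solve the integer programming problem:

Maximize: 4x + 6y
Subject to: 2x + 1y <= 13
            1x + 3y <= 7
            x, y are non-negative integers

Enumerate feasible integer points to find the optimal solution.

Constraint 1: 2x + 1y <= 13
Constraint 2: 1x + 3y <= 7
Feasible x range (need y >= 0): 0 <= x <= min(13/2, 7/1) => x in {0, ..., 6}.
Enumerate feasible integer points row by row (the coefficient of y is 6 > 0, so for each x the largest feasible y gives the best value):
  x = 0: y <= min((13 - 2*0)/1, (7 - 1*0)/3) => y in {0, ..., 2}; best 4*0 + 6*2 = 12
  x = 1: y <= min((13 - 2*1)/1, (7 - 1*1)/3) => y in {0, ..., 2}; best 4*1 + 6*2 = 16
  x = 2: y <= min((13 - 2*2)/1, (7 - 1*2)/3) => y in {0, ..., 1}; best 4*2 + 6*1 = 14
  x = 3: y <= min((13 - 2*3)/1, (7 - 1*3)/3) => y in {0, ..., 1}; best 4*3 + 6*1 = 18
  x = 4: y <= min((13 - 2*4)/1, (7 - 1*4)/3) => y in {0, ..., 1}; best 4*4 + 6*1 = 22
  x = 5: y <= min((13 - 2*5)/1, (7 - 1*5)/3) => y in {0}; best 4*5 + 6*0 = 20
  x = 6: y <= min((13 - 2*6)/1, (7 - 1*6)/3) => y in {0}; best 4*6 + 6*0 = 24
The maximum 4x + 6y = 24 is achieved at x = 6, y = 0.
Check: 2*6 + 1*0 = 12 <= 13 and 1*6 + 3*0 = 6 <= 7.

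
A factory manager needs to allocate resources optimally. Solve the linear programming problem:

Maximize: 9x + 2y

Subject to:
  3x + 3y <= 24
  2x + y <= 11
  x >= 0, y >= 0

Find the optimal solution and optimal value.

Feasible vertices: (0, 0), (0, 8), (3, 5), (11/2, 0)
Objective 9x + 2y at each:
  (0, 0): 0
  (0, 8): 16
  (3, 5): 37
  (11/2, 0): 99/2
Maximum is 99/2 at (11/2, 0).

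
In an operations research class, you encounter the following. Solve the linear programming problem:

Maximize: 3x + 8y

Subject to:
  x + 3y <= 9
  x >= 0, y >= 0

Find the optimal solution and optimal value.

The feasible region has vertices at [(0, 0), (9, 0), (0, 3)].
Checking objective 3x + 8y at each vertex:
  (0, 0): 3*0 + 8*0 = 0
  (9, 0): 3*9 + 8*0 = 27
  (0, 3): 3*0 + 8*3 = 24
Maximum is 27 at (9, 0).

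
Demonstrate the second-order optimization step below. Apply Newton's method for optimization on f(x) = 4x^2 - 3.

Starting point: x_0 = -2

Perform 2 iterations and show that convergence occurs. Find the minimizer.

f(x) = 4x^2 - 3, f'(x) = 8x + (0), f''(x) = 8
Step 1: f'(-2) = -16, x_1 = -2 - -16/8 = 0
Step 2: f'(0) = 0, x_2 = 0 (converged)
Newton's method converges in 1 step for quadratics.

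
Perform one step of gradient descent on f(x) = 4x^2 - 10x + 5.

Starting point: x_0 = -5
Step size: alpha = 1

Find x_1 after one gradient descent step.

f(x) = 4x^2 - 10x + 5
f'(x) = 8x - 10
f'(-5) = 8*-5 + (-10) = -50
x_1 = x_0 - alpha * f'(x_0) = -5 - 1 * -50 = 45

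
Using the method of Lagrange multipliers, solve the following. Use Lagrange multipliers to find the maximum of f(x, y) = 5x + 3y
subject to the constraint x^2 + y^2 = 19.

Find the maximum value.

Set up Lagrange conditions: grad f = lambda * grad g
  5 = 2*lambda*x
  3 = 2*lambda*y
From these: x/y = 5/3, so x = 5t, y = 3t for some t.
Substitute into constraint: (5t)^2 + (3t)^2 = 19
  t^2 * 34 = 19
  t = sqrt(19/34)
Maximum = 5*x + 3*y = (5^2 + 3^2)*t = 34 * sqrt(19/34) = sqrt(646)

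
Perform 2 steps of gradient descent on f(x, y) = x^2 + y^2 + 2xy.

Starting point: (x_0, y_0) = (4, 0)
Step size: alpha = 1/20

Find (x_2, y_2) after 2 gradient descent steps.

f(x,y) = x^2 + y^2 + 2xy
grad_x = 2x + 2y, grad_y = 2y + 2x
Step 1: grad = (8, 8), (18/5, -2/5)
Step 2: grad = (32/5, 32/5), (82/25, -18/25)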